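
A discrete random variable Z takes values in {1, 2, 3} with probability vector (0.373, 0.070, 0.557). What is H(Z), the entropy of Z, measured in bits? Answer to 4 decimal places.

1.2695 bits

H(Z) = −Σ p·log₂ p.
  −(0.373)·log₂(0.373) = 0.53069
  −(0.070)·log₂(0.070) = 0.26856
  −(0.557)·log₂(0.557) = 0.47025
Sum: 0.53069 + 0.26856 + 0.47025 = 1.2695 bits.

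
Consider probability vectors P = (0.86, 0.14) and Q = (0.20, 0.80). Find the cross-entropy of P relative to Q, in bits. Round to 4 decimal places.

2.0419 bits

H(P,Q) = −Σ p·log₂ q.
  −0.86·log₂(0.20) = 1.99686
  −0.14·log₂(0.80) = 0.04507
H(P,Q) = 2.0419 bits.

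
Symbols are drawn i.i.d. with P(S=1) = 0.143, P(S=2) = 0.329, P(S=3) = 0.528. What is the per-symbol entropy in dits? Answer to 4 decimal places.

H(S) = −Σ p·log₁₀ p.
  −(0.143)·log₁₀(0.143) = 0.12079
  −(0.329)·log₁₀(0.329) = 0.15884
  −(0.528)·log₁₀(0.528) = 0.14645
Sum: 0.12079 + 0.15884 + 0.14645 = 0.4261 dits.

0.4261 dits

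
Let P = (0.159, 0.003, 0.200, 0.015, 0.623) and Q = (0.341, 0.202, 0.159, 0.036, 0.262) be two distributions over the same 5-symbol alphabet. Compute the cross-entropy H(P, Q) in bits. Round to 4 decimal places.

H(P,Q) = −Σ p·log₂ q.
  −0.159·log₂(0.341) = 0.24679
  −0.003·log₂(0.202) = 0.00692
  −0.200·log₂(0.159) = 0.53058
  −0.015·log₂(0.036) = 0.07194
  −0.623·log₂(0.262) = 1.20386
H(P,Q) = 2.0601 bits.

2.0601 bits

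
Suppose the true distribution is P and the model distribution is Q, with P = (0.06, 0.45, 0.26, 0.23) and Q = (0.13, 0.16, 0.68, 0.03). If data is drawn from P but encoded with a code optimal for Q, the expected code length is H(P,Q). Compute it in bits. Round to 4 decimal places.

H(P,Q) = −Σ p·log₂ q.
  −0.06·log₂(0.13) = 0.17660
  −0.45·log₂(0.16) = 1.18974
  −0.26·log₂(0.68) = 0.14466
  −0.23·log₂(0.03) = 1.16355
H(P,Q) = 2.6745 bits.

2.6745 bits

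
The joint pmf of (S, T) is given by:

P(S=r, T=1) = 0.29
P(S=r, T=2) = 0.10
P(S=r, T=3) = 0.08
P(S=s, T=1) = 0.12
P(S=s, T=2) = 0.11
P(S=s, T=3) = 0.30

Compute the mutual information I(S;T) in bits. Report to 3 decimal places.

Marginals: p(S) = (0.4700, 0.5300), p(T) = (0.4100, 0.2100, 0.3800).
I(S;T) = Σ p(x,y)·log₂[p(x,y)/(p(x)p(y))].
  (r,1): 0.29·log₂(1.5049) = 0.1710
  (r,2): 0.10·log₂(1.0132) = 0.0019
  (r,3): 0.08·log₂(0.4479) = -0.0927
  (s,1): 0.12·log₂(0.5522) = -0.1028
  (s,2): 0.11·log₂(0.9883) = -0.0019
  (s,3): 0.30·log₂(1.4896) = 0.1725
Sum = 0.148 bits.

0.148 bits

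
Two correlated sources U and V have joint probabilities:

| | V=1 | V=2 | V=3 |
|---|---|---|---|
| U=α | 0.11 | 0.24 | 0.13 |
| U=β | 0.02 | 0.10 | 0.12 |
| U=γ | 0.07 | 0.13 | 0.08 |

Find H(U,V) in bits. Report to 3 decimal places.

H(U,V) = −Σ p(x,y)·log₂ p(x,y) over all 9 cells.
  cell (α,1): −0.11·log₂0.11 = 0.3503
  cell (α,2): −0.24·log₂0.24 = 0.4941
  cell (α,3): −0.13·log₂0.13 = 0.3826
  cell (β,1): −0.02·log₂0.02 = 0.1129
  cell (β,2): −0.10·log₂0.10 = 0.3322
  cell (β,3): −0.12·log₂0.12 = 0.3671
  cell (γ,1): −0.07·log₂0.07 = 0.2686
  cell (γ,2): −0.13·log₂0.13 = 0.3826
  cell (γ,3): −0.08·log₂0.08 = 0.2915
Sum = 2.982 bits.

2.982 bits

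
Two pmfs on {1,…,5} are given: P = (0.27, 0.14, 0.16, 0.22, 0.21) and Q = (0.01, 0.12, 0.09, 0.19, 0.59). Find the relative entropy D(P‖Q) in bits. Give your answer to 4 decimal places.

1.1813 bits

D(P‖Q) = Σ p·log₂(p/q).
  0.27·log₂(0.27/0.01) = 1.28382
  0.14·log₂(0.14/0.12) = 0.03113
  0.16·log₂(0.16/0.09) = 0.13281
  0.22·log₂(0.22/0.19) = 0.04653
  0.21·log₂(0.21/0.59) = -0.31297
D(P‖Q) = 1.1813 bits.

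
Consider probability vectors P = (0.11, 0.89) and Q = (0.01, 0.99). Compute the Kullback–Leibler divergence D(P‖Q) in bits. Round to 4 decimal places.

0.2438 bits

D(P‖Q) = Σ p·log₂(p/q).
  0.11·log₂(0.11/0.01) = 0.38054
  0.89·log₂(0.89/0.99) = -0.13672
D(P‖Q) = 0.2438 bits.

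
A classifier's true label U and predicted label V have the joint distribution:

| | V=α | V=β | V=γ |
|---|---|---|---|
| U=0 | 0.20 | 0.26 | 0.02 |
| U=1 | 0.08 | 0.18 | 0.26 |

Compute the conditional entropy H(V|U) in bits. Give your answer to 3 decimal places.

1.326 bits

Marginals: p(U) = (0.4800, 0.5200), p(V) = (0.2800, 0.4400, 0.2800).
H(V|U) = Σ p(U) · H(V|U=·).
  U=0: p=0.4800, H(V|U=0) = 1.1964
  U=1: p=0.5200, H(V|U=1) = 1.4452
Weighted sum = 1.326 bits.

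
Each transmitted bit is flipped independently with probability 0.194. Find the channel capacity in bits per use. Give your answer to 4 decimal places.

0.2902 bits

Binary symmetric channel: C = 1 − h₂(ε) where h₂ is the binary entropy function.
h₂(0.194) = −0.194·log₂0.194 − 0.806·log₂0.806 = 0.7098.
C = 1 − 0.7098 = 0.2902 bits per channel use.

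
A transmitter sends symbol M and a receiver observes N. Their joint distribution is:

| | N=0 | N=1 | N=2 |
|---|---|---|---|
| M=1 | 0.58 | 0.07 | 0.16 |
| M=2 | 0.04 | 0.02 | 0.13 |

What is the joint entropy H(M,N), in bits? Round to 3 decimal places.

H(M,N) = −Σ p(x,y)·log₂ p(x,y) over all 6 cells.
  cell (1,0): −0.58·log₂0.58 = 0.4558
  cell (1,1): −0.07·log₂0.07 = 0.2686
  cell (1,2): −0.16·log₂0.16 = 0.4230
  cell (2,0): −0.04·log₂0.04 = 0.1858
  cell (2,1): −0.02·log₂0.02 = 0.1129
  cell (2,2): −0.13·log₂0.13 = 0.3826
Sum = 1.829 bits.

1.829 bits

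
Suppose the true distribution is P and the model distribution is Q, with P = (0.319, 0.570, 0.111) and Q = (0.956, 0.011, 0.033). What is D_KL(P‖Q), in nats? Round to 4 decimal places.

2.0347 nats

D(P‖Q) = Σ p·ln(p/q).
  0.319·ln(0.319/0.956) = -0.35012
  0.570·ln(0.570/0.011) = 2.25021
  0.111·ln(0.111/0.033) = 0.13465
D(P‖Q) = 2.0347 nats.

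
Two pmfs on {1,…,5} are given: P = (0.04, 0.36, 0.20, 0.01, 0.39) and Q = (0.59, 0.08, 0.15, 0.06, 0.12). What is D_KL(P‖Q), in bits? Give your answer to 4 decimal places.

1.3462 bits

D(P‖Q) = Σ p·log₂(p/q).
  0.04·log₂(0.04/0.59) = -0.15531
  0.36·log₂(0.36/0.08) = 0.78117
  0.20·log₂(0.20/0.15) = 0.08301
  0.01·log₂(0.01/0.06) = -0.02585
  0.39·log₂(0.39/0.12) = 0.66317
D(P‖Q) = 1.3462 bits.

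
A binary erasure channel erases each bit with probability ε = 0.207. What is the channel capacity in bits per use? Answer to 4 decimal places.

0.7930 bits

Binary erasure channel: capacity C = 1 − ε.
C = 1 − 0.207 = 0.7930 bits per channel use.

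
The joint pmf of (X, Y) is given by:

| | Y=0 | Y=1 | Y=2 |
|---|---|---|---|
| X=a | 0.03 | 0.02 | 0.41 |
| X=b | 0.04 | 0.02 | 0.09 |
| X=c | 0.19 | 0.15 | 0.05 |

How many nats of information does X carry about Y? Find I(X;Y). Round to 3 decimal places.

0.281 nats

Marginals: p(X) = (0.4600, 0.1500, 0.3900), p(Y) = (0.2600, 0.1900, 0.5500).
I(X;Y) = Σ p(x,y)·ln[p(x,y)/(p(x)p(y))].
  (a,0): 0.03·ln(0.2508) = -0.0415
  (a,1): 0.02·ln(0.2288) = -0.0295
  (a,2): 0.41·ln(1.6206) = 0.1979
  (b,0): 0.04·ln(1.0256) = 0.0010
  (b,1): 0.02·ln(0.7018) = -0.0071
  (b,2): 0.09·ln(1.0909) = 0.0078
  (c,0): 0.19·ln(1.8738) = 0.1193
  (c,1): 0.15·ln(2.0243) = 0.1058
  (c,2): 0.05·ln(0.2331) = -0.0728
Sum = 0.281 nats.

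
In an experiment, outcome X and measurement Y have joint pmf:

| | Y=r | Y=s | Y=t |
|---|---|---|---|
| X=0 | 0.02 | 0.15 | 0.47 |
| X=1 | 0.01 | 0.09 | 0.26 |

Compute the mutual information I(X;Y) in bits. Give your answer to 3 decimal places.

Marginals: p(X) = (0.6400, 0.3600), p(Y) = (0.0300, 0.2400, 0.7300).
I(X;Y) = Σ p(x,y)·log₂[p(x,y)/(p(x)p(y))].
  (0,r): 0.02·log₂(1.0417) = 0.0012
  (0,s): 0.15·log₂(0.9766) = -0.0051
  (0,t): 0.47·log₂(1.0060) = 0.0041
  (1,r): 0.01·log₂(0.9259) = -0.0011
  (1,s): 0.09·log₂(1.0417) = 0.0053
  (1,t): 0.26·log₂(0.9893) = -0.0040
Sum = 0.000 bits.

0.000 bits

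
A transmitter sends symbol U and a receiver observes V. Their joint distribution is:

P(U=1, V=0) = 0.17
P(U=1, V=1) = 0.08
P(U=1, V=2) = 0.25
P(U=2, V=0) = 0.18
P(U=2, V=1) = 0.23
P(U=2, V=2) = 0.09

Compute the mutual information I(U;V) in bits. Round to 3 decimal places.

0.111 bits

Marginals: p(U) = (0.5000, 0.5000), p(V) = (0.3500, 0.3100, 0.3400).
I(U;V) = H(U) + H(V) − H(U,V).
H(U) = 1.0000, H(V) = 1.5831, H(U,V) = 2.4717.
I(U;V) = 1.0000 + 1.5831 − 2.4717 = 0.111 bits.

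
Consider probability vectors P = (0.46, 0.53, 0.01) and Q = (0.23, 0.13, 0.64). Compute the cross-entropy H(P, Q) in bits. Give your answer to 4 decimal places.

2.5418 bits

H(P,Q) = −Σ p·log₂ q.
  −0.46·log₂(0.23) = 0.97534
  −0.53·log₂(0.13) = 1.56001
  −0.01·log₂(0.64) = 0.00644
H(P,Q) = 2.5418 bits.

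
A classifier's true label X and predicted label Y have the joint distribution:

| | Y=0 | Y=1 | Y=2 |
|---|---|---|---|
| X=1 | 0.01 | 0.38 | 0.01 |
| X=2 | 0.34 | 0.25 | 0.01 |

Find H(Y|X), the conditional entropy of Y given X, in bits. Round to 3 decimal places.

Marginals: p(X) = (0.4000, 0.6000), p(Y) = (0.3500, 0.6300, 0.0200).
H(Y|X) = Σ p(X) · H(Y|X=·).
  X=1: p=0.4000, H(Y|X=1) = 0.3364
  X=2: p=0.6000, H(Y|X=2) = 1.0891
Weighted sum = 0.788 bits.

0.788 bits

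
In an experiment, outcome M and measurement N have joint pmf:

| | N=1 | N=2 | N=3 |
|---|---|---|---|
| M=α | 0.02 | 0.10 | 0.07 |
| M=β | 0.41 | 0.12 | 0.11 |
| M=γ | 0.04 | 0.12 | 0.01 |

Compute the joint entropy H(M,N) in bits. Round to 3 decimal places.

H(M,N) = −Σ p(x,y)·log₂ p(x,y) over all 9 cells.
  cell (α,1): −0.02·log₂0.02 = 0.1129
  cell (α,2): −0.10·log₂0.10 = 0.3322
  cell (α,3): −0.07·log₂0.07 = 0.2686
  cell (β,1): −0.41·log₂0.41 = 0.5274
  cell (β,2): −0.12·log₂0.12 = 0.3671
  cell (β,3): −0.11·log₂0.11 = 0.3503
  cell (γ,1): −0.04·log₂0.04 = 0.1858
  cell (γ,2): −0.12·log₂0.12 = 0.3671
  cell (γ,3): −0.01·log₂0.01 = 0.0664
Sum = 2.578 bits.

2.578 bits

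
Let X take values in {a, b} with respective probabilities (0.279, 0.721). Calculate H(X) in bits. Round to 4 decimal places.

0.8541 bits

H(X) = −Σ p·log₂ p.
  −(0.279)·log₂(0.279) = 0.51382
  −(0.721)·log₂(0.721) = 0.34026
Sum: 0.51382 + 0.34026 = 0.8541 bits.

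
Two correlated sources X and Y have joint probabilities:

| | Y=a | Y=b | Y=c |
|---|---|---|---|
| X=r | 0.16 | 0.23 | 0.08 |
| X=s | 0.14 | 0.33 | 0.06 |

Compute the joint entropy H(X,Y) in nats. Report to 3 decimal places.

1.643 nats

H(X,Y) = −Σ p(x,y)·ln p(x,y) over all 6 cells.
  cell (r,a): −0.16·ln0.16 = 0.2932
  cell (r,b): −0.23·ln0.23 = 0.3380
  cell (r,c): −0.08·ln0.08 = 0.2021
  cell (s,a): −0.14·ln0.14 = 0.2753
  cell (s,b): −0.33·ln0.33 = 0.3659
  cell (s,c): −0.06·ln0.06 = 0.1688
Sum = 1.643 nats.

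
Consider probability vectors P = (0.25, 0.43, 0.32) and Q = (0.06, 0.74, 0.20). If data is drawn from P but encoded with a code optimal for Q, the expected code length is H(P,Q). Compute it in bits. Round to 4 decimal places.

1.9445 bits

H(P,Q) = −Σ p·log₂ q.
  −0.25·log₂(0.06) = 1.01472
  −0.43·log₂(0.74) = 0.18679
  −0.32·log₂(0.20) = 0.74302
H(P,Q) = 1.9445 bits.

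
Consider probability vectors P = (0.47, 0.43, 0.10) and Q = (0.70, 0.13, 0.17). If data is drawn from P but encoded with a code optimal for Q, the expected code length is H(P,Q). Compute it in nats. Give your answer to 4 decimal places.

1.2221 nats

H(P,Q) = −Σ p·ln q.
  −0.47·ln(0.70) = 0.16764
  −0.43·ln(0.13) = 0.87729
  −0.10·ln(0.17) = 0.17720
H(P,Q) = 1.2221 nats.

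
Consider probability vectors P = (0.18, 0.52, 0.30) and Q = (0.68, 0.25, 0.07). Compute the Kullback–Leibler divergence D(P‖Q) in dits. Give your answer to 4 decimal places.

0.2511 dits

D(P‖Q) = Σ p·log₁₀(p/q).
  0.18·log₁₀(0.18/0.68) = -0.10390
  0.52·log₁₀(0.52/0.25) = 0.16539
  0.30·log₁₀(0.30/0.07) = 0.18961
D(P‖Q) = 0.2511 dits.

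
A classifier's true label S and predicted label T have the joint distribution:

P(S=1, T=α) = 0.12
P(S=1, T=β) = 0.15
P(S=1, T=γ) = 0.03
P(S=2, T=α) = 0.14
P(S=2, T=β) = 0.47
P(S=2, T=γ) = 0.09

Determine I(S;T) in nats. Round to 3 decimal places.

Marginals: p(S) = (0.3000, 0.7000), p(T) = (0.2600, 0.6200, 0.1200).
I(S;T) = H(S) + H(T) − H(S,T).
H(S) = 0.6109, H(T) = 0.9011, H(S,T) = 1.4910.
I(S;T) = 0.6109 + 0.9011 − 1.4910 = 0.021 nats.

0.021 nats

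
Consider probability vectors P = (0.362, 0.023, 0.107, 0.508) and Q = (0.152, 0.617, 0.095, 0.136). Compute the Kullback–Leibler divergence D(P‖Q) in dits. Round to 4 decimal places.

D(P‖Q) = Σ p·log₁₀(p/q).
  0.362·log₁₀(0.362/0.152) = 0.13643
  0.023·log₁₀(0.023/0.617) = -0.03286
  0.107·log₁₀(0.107/0.095) = 0.00553
  0.508·log₁₀(0.508/0.136) = 0.29074
D(P‖Q) = 0.3998 dits.

0.3998 dits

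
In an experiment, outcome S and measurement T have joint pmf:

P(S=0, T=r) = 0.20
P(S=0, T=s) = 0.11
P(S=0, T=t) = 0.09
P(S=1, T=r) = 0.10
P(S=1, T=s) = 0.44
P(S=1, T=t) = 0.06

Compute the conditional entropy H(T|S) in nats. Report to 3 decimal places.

0.869 nats

Chain rule: H(T|S) = H(S,T) − H(S).
Marginals: p(S) = (0.4000, 0.6000), p(T) = (0.3000, 0.5500, 0.1500).
H(S,T) = 1.5417 nats; H(S) = 0.6730 nats.
H(T|S) = 1.5417 − 0.6730 = 0.869 nats.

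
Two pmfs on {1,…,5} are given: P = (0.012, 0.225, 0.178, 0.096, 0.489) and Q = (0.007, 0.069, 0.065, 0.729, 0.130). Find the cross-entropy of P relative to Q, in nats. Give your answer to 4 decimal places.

H(P,Q) = −Σ p·ln q.
  −0.012·ln(0.007) = 0.05954
  −0.225·ln(0.069) = 0.60157
  −0.178·ln(0.065) = 0.48654
  −0.096·ln(0.729) = 0.03034
  −0.489·ln(0.130) = 0.99767
H(P,Q) = 2.1757 nats.

2.1757 nats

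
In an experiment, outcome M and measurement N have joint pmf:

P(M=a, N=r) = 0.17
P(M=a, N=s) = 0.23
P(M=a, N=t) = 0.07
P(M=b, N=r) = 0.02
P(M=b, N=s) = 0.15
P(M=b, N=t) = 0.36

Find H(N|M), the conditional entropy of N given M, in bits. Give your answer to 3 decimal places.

1.247 bits

Chain rule: H(N|M) = H(M,N) − H(M).
Marginals: p(M) = (0.4700, 0.5300), p(N) = (0.1900, 0.3800, 0.4300).
H(M,N) = 2.2448 bits; H(M) = 0.9974 bits.
H(N|M) = 2.2448 − 0.9974 = 1.247 bits.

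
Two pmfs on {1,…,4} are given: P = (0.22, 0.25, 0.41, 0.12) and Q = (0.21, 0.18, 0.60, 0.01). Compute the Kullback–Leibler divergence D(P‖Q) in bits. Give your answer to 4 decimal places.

D(P‖Q) = Σ p·log₂(p/q).
  0.22·log₂(0.22/0.21) = 0.01477
  0.25·log₂(0.25/0.18) = 0.11848
  0.41·log₂(0.41/0.60) = -0.22523
  0.12·log₂(0.12/0.01) = 0.43020
D(P‖Q) = 0.3382 bits.

0.3382 bits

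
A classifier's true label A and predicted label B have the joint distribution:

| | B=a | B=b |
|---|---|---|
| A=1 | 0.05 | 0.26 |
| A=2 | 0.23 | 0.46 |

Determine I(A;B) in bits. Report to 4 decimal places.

Marginals: p(A) = (0.3100, 0.6900), p(B) = (0.2800, 0.7200).
I(A;B) = Σ p(x,y)·log₂[p(x,y)/(p(x)p(y))].
  (1,a): 0.05·log₂(0.5760) = -0.03979
  (1,b): 0.26·log₂(1.1649) = 0.05725
  (2,a): 0.23·log₂(1.1905) = 0.05785
  (2,b): 0.46·log₂(0.9259) = -0.05107
Sum = 0.0242 bits.

0.0242 bits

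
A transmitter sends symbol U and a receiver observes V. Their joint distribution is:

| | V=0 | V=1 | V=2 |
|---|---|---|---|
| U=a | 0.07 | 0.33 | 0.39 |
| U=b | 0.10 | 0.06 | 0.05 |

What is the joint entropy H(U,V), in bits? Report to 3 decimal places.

2.118 bits

H(U,V) = −Σ p(x,y)·log₂ p(x,y) over all 6 cells.
  cell (a,0): −0.07·log₂0.07 = 0.2686
  cell (a,1): −0.33·log₂0.33 = 0.5278
  cell (a,2): −0.39·log₂0.39 = 0.5298
  cell (b,0): −0.10·log₂0.10 = 0.3322
  cell (b,1): −0.06·log₂0.06 = 0.2435
  cell (b,2): −0.05·log₂0.05 = 0.2161
Sum = 2.118 bits.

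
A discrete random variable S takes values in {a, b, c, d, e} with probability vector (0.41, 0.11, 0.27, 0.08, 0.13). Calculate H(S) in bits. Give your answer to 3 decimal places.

2.062 bits

H(S) = −Σ p·log₂ p.
  −(0.41)·log₂(0.41) = 0.5274
  −(0.11)·log₂(0.11) = 0.3503
  −(0.27)·log₂(0.27) = 0.5100
  −(0.08)·log₂(0.08) = 0.2915
  −(0.13)·log₂(0.13) = 0.3826
Sum: 0.5274 + 0.3503 + 0.5100 + 0.2915 + 0.3826 = 2.062 bits.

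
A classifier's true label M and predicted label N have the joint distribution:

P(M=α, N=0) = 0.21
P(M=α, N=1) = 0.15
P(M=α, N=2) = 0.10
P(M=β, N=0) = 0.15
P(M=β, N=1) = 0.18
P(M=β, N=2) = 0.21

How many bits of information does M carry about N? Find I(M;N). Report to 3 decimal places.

0.033 bits

Marginals: p(M) = (0.4600, 0.5400), p(N) = (0.3600, 0.3300, 0.3100).
I(M;N) = H(M) + H(N) − H(M,N).
H(M) = 0.9954, H(N) = 1.5822, H(M,N) = 2.5442.
I(M;N) = 0.9954 + 1.5822 − 2.5442 = 0.033 bits.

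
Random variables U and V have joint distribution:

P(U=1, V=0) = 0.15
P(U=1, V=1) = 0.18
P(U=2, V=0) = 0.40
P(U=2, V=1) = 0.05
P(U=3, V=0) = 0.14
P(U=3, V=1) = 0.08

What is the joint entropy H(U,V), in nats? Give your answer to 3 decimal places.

H(U,V) = −Σ p(x,y)·ln p(x,y) over all 6 cells.
  cell (1,0): −0.15·ln0.15 = 0.2846
  cell (1,1): −0.18·ln0.18 = 0.3087
  cell (2,0): −0.40·ln0.40 = 0.3665
  cell (2,1): −0.05·ln0.05 = 0.1498
  cell (3,0): −0.14·ln0.14 = 0.2753
  cell (3,1): −0.08·ln0.08 = 0.2021
Sum = 1.587 nats.

1.587 nats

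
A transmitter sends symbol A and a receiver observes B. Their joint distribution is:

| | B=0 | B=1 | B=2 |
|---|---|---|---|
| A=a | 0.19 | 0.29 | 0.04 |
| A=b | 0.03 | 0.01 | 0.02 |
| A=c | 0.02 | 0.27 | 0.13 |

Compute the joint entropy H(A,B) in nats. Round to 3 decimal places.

H(A,B) = −Σ p(x,y)·ln p(x,y) over all 9 cells.
  cell (a,0): −0.19·ln0.19 = 0.3155
  cell (a,1): −0.29·ln0.29 = 0.3590
  cell (a,2): −0.04·ln0.04 = 0.1288
  cell (b,0): −0.03·ln0.03 = 0.1052
  cell (b,1): −0.01·ln0.01 = 0.0461
  cell (b,2): −0.02·ln0.02 = 0.0782
  cell (c,0): −0.02·ln0.02 = 0.0782
  cell (c,1): −0.27·ln0.27 = 0.3535
  cell (c,2): −0.13·ln0.13 = 0.2652
Sum = 1.730 nats.

1.730 nats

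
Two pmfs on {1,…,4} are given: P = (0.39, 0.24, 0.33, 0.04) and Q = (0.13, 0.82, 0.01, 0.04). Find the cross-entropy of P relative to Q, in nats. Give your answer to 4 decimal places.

2.4918 nats

H(P,Q) = −Σ p·ln q.
  −0.39·ln(0.13) = 0.79569
  −0.24·ln(0.82) = 0.04763
  −0.33·ln(0.01) = 1.51971
  −0.04·ln(0.04) = 0.12876
H(P,Q) = 2.4918 nats.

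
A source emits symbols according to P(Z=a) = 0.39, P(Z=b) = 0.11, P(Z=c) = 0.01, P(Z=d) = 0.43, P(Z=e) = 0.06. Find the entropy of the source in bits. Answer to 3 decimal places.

1.714 bits

H(Z) = −Σ p·log₂ p.
  −(0.39)·log₂(0.39) = 0.5298
  −(0.11)·log₂(0.11) = 0.3503
  −(0.01)·log₂(0.01) = 0.0664
  −(0.43)·log₂(0.43) = 0.5236
  −(0.06)·log₂(0.06) = 0.2435
Sum: 0.5298 + 0.3503 + 0.0664 + 0.5236 + 0.2435 = 1.714 bits.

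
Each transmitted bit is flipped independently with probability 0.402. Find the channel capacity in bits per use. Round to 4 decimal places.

0.0279 bits

Binary symmetric channel: C = 1 − h₂(ε) where h₂ is the binary entropy function.
h₂(0.402) = −0.402·log₂0.402 − 0.598·log₂0.598 = 0.9721.
C = 1 − 0.9721 = 0.0279 bits per channel use.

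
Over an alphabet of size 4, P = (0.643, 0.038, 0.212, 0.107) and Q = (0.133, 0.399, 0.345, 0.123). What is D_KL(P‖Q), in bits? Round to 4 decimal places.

1.1624 bits

D(P‖Q) = Σ p·log₂(p/q).
  0.643·log₂(0.643/0.133) = 1.46179
  0.038·log₂(0.038/0.399) = -0.12891
  0.212·log₂(0.212/0.345) = -0.14894
  0.107·log₂(0.107/0.123) = -0.02151
D(P‖Q) = 1.1624 bits.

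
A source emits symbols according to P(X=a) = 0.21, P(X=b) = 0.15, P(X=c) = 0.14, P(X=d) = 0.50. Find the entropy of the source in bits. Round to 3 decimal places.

H(X) = −Σ p·log₂ p.
  −(0.21)·log₂(0.21) = 0.4728
  −(0.15)·log₂(0.15) = 0.4105
  −(0.14)·log₂(0.14) = 0.3971
  −(0.50)·log₂(0.50) = 0.5000
Sum: 0.4728 + 0.4105 + 0.3971 + 0.5000 = 1.780 bits.

1.780 bits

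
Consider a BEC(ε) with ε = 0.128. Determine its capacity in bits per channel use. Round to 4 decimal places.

Binary erasure channel: capacity C = 1 − ε.
C = 1 − 0.128 = 0.8720 bits per channel use.

0.8720 bits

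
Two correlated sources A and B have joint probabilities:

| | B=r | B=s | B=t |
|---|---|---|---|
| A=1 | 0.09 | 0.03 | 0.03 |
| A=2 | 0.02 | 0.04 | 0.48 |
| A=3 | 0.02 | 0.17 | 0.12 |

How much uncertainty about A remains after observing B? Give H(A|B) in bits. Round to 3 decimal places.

1.041 bits

Chain rule: H(A|B) = H(A,B) − H(B).
Marginals: p(A) = (0.1500, 0.5400, 0.3100), p(B) = (0.1300, 0.2400, 0.6300).
H(A,B) = 2.3376 bits; H(B) = 1.2967 bits.
H(A|B) = 2.3376 − 1.2967 = 1.041 bits.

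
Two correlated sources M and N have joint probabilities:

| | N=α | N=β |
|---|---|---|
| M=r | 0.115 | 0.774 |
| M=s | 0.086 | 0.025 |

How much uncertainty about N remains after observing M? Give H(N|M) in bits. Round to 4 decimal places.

Chain rule: H(N|M) = H(M,N) − H(M).
Marginals: p(M) = (0.8890, 0.1110), p(N) = (0.2010, 0.7990).
H(M,N) = 1.0823 bits; H(M) = 0.5029 bits.
H(N|M) = 1.0823 − 0.5029 = 0.5794 bits.

0.5794 bits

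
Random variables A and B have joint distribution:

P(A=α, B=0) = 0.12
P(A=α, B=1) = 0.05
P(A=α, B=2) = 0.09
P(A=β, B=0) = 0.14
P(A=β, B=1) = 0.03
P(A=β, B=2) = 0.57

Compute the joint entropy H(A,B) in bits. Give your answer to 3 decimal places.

1.907 bits

H(A,B) = −Σ p(x,y)·log₂ p(x,y) over all 6 cells.
  cell (α,0): −0.12·log₂0.12 = 0.3671
  cell (α,1): −0.05·log₂0.05 = 0.2161
  cell (α,2): −0.09·log₂0.09 = 0.3127
  cell (β,0): −0.14·log₂0.14 = 0.3971
  cell (β,1): −0.03·log₂0.03 = 0.1518
  cell (β,2): −0.57·log₂0.57 = 0.4623
Sum = 1.907 bits.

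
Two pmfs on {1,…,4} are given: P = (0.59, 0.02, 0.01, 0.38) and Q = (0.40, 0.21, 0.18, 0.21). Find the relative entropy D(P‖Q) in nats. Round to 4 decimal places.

0.3787 nats

D(P‖Q) = Σ p·ln(p/q).
  0.59·ln(0.59/0.40) = 0.22931
  0.02·ln(0.02/0.21) = -0.04703
  0.01·ln(0.01/0.18) = -0.02890
  0.38·ln(0.38/0.21) = 0.22536
D(P‖Q) = 0.3787 nats.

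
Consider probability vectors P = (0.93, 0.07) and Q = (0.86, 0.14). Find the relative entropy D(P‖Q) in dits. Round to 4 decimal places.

D(P‖Q) = Σ p·log₁₀(p/q).
  0.93·log₁₀(0.93/0.86) = 0.03161
  0.07·log₁₀(0.07/0.14) = -0.02107
D(P‖Q) = 0.0105 dits.

0.0105 dits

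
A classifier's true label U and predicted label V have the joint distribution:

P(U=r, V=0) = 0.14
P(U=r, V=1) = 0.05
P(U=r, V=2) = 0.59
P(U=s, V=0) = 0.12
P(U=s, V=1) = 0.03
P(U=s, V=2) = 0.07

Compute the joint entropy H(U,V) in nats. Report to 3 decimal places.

H(U,V) = −Σ p(x,y)·ln p(x,y) over all 6 cells.
  cell (r,0): −0.14·ln0.14 = 0.2753
  cell (r,1): −0.05·ln0.05 = 0.1498
  cell (r,2): −0.59·ln0.59 = 0.3113
  cell (s,0): −0.12·ln0.12 = 0.2544
  cell (s,1): −0.03·ln0.03 = 0.1052
  cell (s,2): −0.07·ln0.07 = 0.1861
Sum = 1.282 nats.

1.282 nats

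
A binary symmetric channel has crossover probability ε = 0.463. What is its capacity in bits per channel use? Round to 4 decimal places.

0.0040 bits

Binary symmetric channel: C = 1 − h₂(ε) where h₂ is the binary entropy function.
h₂(0.463) = −0.463·log₂0.463 − 0.537·log₂0.537 = 0.9960.
C = 1 − 0.9960 = 0.0040 bits per channel use.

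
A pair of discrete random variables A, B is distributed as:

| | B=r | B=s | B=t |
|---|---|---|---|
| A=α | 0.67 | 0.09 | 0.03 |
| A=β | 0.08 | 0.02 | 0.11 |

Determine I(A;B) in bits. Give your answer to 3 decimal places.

0.194 bits

Marginals: p(A) = (0.7900, 0.2100), p(B) = (0.7500, 0.1100, 0.1400).
I(A;B) = Σ p(x,y)·log₂[p(x,y)/(p(x)p(y))].
  (α,r): 0.67·log₂(1.1308) = 0.1188
  (α,s): 0.09·log₂(1.0357) = 0.0046
  (α,t): 0.03·log₂(0.2712) = -0.0565
  (β,r): 0.08·log₂(0.5079) = -0.0782
  (β,s): 0.02·log₂(0.8658) = -0.0042
  (β,t): 0.11·log₂(3.7415) = 0.2094
Sum = 0.194 bits.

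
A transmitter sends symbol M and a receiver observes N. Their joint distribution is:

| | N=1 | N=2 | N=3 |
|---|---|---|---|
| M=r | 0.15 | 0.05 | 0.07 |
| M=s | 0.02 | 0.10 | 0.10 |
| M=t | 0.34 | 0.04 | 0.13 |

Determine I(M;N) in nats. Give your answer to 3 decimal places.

Marginals: p(M) = (0.2700, 0.2200, 0.5100), p(N) = (0.5100, 0.1900, 0.3000).
I(M;N) = H(M) + H(N) − H(M,N).
H(M) = 1.0300, H(N) = 1.0201, H(M,N) = 1.9200.
I(M;N) = 1.0300 + 1.0201 − 1.9200 = 0.130 nats.

0.130 nats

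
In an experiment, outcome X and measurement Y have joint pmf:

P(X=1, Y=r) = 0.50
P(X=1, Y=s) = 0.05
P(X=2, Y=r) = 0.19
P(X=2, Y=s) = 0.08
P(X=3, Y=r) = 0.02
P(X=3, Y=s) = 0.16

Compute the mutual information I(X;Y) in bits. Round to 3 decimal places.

0.300 bits

Marginals: p(X) = (0.5500, 0.2700, 0.1800), p(Y) = (0.7100, 0.2900).
I(X;Y) = Σ p(x,y)·log₂[p(x,y)/(p(x)p(y))].
  (1,r): 0.50·log₂(1.2804) = 0.1783
  (1,s): 0.05·log₂(0.3135) = -0.0837
  (2,r): 0.19·log₂(0.9911) = -0.0024
  (2,s): 0.08·log₂(1.0217) = 0.0025
  (3,r): 0.02·log₂(0.1565) = -0.0535
  (3,s): 0.16·log₂(3.0651) = 0.2586
Sum = 0.300 bits.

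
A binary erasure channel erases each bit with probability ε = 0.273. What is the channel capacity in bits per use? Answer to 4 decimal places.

0.7270 bits

Binary erasure channel: capacity C = 1 − ε.
C = 1 − 0.273 = 0.7270 bits per channel use.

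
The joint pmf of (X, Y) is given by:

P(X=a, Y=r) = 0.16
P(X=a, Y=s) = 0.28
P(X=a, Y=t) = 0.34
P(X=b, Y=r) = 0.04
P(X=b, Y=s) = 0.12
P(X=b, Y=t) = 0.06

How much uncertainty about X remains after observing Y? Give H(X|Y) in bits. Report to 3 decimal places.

Chain rule: H(X|Y) = H(X,Y) − H(Y).
Marginals: p(X) = (0.7800, 0.2200), p(Y) = (0.2000, 0.4000, 0.4000).
H(X,Y) = 2.2628 bits; H(Y) = 1.5219 bits.
H(X|Y) = 2.2628 − 1.5219 = 0.741 bits.

0.741 bits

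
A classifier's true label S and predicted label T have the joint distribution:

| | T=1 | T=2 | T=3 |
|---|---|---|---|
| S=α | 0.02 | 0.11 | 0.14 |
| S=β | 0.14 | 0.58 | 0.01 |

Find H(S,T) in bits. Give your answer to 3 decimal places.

H(S,T) = −Σ p(x,y)·log₂ p(x,y) over all 6 cells.
  cell (α,1): −0.02·log₂0.02 = 0.1129
  cell (α,2): −0.11·log₂0.11 = 0.3503
  cell (α,3): −0.14·log₂0.14 = 0.3971
  cell (β,1): −0.14·log₂0.14 = 0.3971
  cell (β,2): −0.58·log₂0.58 = 0.4558
  cell (β,3): −0.01·log₂0.01 = 0.0664
Sum = 1.780 bits.

1.780 bits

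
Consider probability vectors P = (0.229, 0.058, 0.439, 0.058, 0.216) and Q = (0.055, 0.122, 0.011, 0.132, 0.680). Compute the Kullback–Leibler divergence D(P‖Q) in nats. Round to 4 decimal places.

1.6065 nats

D(P‖Q) = Σ p·ln(p/q).
  0.229·ln(0.229/0.055) = 0.32664
  0.058·ln(0.058/0.122) = -0.04313
  0.439·ln(0.439/0.011) = 1.61842
  0.058·ln(0.058/0.132) = -0.04770
  0.216·ln(0.216/0.680) = -0.24771
D(P‖Q) = 1.6065 nats.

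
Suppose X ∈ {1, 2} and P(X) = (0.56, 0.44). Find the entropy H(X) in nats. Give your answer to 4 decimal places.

H(X) = −Σ p·ln p.
  −(0.56)·ln(0.56) = 0.32470
  −(0.44)·ln(0.44) = 0.36123
Sum: 0.32470 + 0.36123 = 0.6859 nats.

0.6859 nats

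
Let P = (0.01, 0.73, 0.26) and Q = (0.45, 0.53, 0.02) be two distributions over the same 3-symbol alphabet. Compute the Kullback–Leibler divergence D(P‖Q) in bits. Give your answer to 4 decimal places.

D(P‖Q) = Σ p·log₂(p/q).
  0.01·log₂(0.01/0.45) = -0.05492
  0.73·log₂(0.73/0.53) = 0.33719
  0.26·log₂(0.26/0.02) = 0.96211
D(P‖Q) = 1.2444 bits.

1.2444 bits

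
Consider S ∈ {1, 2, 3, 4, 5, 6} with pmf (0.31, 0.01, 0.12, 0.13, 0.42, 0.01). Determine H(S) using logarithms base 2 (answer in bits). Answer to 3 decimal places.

H(S) = −Σ p·log₂ p.
  −(0.31)·log₂(0.31) = 0.5238
  −(0.01)·log₂(0.01) = 0.0664
  −(0.12)·log₂(0.12) = 0.3671
  −(0.13)·log₂(0.13) = 0.3826
  −(0.42)·log₂(0.42) = 0.5256
  −(0.01)·log₂(0.01) = 0.0664
Sum: 0.5238 + 0.0664 + 0.3671 + 0.3826 + 0.5256 + 0.0664 = 1.932 bits.

1.932 bits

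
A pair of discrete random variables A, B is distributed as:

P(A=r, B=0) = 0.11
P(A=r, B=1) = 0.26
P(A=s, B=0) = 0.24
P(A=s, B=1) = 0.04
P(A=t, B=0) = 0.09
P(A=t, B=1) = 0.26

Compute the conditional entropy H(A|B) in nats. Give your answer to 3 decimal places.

Chain rule: H(A|B) = H(A,B) − H(B).
Marginals: p(A) = (0.3700, 0.2800, 0.3500), p(B) = (0.4400, 0.5600).
H(A,B) = 1.6313 nats; H(B) = 0.6859 nats.
H(A|B) = 1.6313 − 0.6859 = 0.945 nats.

0.945 nats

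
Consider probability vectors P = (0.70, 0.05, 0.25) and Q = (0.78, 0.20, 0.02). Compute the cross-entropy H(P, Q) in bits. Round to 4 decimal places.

1.7780 bits

H(P,Q) = −Σ p·log₂ q.
  −0.70·log₂(0.78) = 0.25092
  −0.05·log₂(0.20) = 0.11610
  −0.25·log₂(0.02) = 1.41096
H(P,Q) = 1.7780 bits.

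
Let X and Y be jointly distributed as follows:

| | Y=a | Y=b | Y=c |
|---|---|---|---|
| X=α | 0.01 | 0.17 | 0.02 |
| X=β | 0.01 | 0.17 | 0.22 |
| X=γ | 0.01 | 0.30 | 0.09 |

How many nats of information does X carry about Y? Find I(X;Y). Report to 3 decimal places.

Marginals: p(X) = (0.2000, 0.4000, 0.4000), p(Y) = (0.0300, 0.6400, 0.3300).
I(X;Y) = H(X) + H(Y) − H(X,Y).
H(X) = 1.0549, H(Y) = 0.7567, H(X,Y) = 1.7299.
I(X;Y) = 1.0549 + 0.7567 − 1.7299 = 0.082 nats.

0.082 nats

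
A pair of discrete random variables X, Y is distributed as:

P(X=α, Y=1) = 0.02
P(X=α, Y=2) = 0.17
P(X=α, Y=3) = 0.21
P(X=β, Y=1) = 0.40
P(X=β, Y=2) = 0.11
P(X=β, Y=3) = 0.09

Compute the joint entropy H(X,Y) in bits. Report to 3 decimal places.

H(X,Y) = −Σ p(x,y)·log₂ p(x,y) over all 6 cells.
  cell (α,1): −0.02·log₂0.02 = 0.1129
  cell (α,2): −0.17·log₂0.17 = 0.4346
  cell (α,3): −0.21·log₂0.21 = 0.4728
  cell (β,1): −0.40·log₂0.40 = 0.5288
  cell (β,2): −0.11·log₂0.11 = 0.3503
  cell (β,3): −0.09·log₂0.09 = 0.3127
Sum = 2.212 bits.

2.212 bits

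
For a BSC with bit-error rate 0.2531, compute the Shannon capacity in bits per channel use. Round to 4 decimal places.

Binary symmetric channel: C = 1 − h₂(ε) where h₂ is the binary entropy function.
h₂(0.2531) = −0.2531·log₂0.2531 − 0.7469·log₂0.7469 = 0.8162.
C = 1 − 0.8162 = 0.1838 bits per channel use.

0.1838 bits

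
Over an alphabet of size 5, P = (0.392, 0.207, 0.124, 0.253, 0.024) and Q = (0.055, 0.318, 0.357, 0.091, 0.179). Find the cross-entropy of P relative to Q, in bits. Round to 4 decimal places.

H(P,Q) = −Σ p·log₂ q.
  −0.392·log₂(0.055) = 1.64029
  −0.207·log₂(0.318) = 0.34215
  −0.124·log₂(0.357) = 0.18426
  −0.253·log₂(0.091) = 0.87487
  −0.024·log₂(0.179) = 0.05957
H(P,Q) = 3.1011 bits.

3.1011 bits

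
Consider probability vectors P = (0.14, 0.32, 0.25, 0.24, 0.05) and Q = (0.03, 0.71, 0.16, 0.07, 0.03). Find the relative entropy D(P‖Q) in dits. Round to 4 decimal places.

0.1709 dits

D(P‖Q) = Σ p·log₁₀(p/q).
  0.14·log₁₀(0.14/0.03) = 0.09366
  0.32·log₁₀(0.32/0.71) = -0.11075
  0.25·log₁₀(0.25/0.16) = 0.04846
  0.24·log₁₀(0.24/0.07) = 0.12843
  0.05·log₁₀(0.05/0.03) = 0.01109
D(P‖Q) = 0.1709 dits.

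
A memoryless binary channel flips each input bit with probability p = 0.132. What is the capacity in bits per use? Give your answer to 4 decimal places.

0.4371 bits

Binary symmetric channel: C = 1 − h₂(ε) where h₂ is the binary entropy function.
h₂(0.132) = −0.132·log₂0.132 − 0.868·log₂0.868 = 0.5629.
C = 1 − 0.5629 = 0.4371 bits per channel use.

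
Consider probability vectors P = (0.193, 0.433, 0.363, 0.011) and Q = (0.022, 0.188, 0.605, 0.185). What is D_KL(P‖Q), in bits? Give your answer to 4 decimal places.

D(P‖Q) = Σ p·log₂(p/q).
  0.193·log₂(0.193/0.022) = 0.60467
  0.433·log₂(0.433/0.188) = 0.52117
  0.363·log₂(0.363/0.605) = -0.26752
  0.011·log₂(0.011/0.185) = -0.04479
D(P‖Q) = 0.8135 bits.

0.8135 bits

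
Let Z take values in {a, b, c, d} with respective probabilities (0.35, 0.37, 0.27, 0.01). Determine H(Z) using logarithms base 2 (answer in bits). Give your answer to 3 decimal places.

H(Z) = −Σ p·log₂ p.
  −(0.35)·log₂(0.35) = 0.5301
  −(0.37)·log₂(0.37) = 0.5307
  −(0.27)·log₂(0.27) = 0.5100
  −(0.01)·log₂(0.01) = 0.0664
Sum: 0.5301 + 0.5307 + 0.5100 + 0.0664 = 1.637 bits.

1.637 bits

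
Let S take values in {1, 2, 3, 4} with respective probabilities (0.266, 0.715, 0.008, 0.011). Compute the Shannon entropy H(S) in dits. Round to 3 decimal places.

0.295 dits

H(S) = −Σ p·log₁₀ p.
  −(0.266)·log₁₀(0.266) = 0.1530
  −(0.715)·log₁₀(0.715) = 0.1042
  −(0.008)·log₁₀(0.008) = 0.0168
  −(0.011)·log₁₀(0.011) = 0.0215
Sum: 0.1530 + 0.1042 + 0.0168 + 0.0215 = 0.295 dits.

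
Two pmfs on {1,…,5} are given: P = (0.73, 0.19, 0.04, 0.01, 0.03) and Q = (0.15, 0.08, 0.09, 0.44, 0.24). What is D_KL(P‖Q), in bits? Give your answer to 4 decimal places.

D(P‖Q) = Σ p·log₂(p/q).
  0.73·log₂(0.73/0.15) = 1.66654
  0.19·log₂(0.19/0.08) = 0.23711
  0.04·log₂(0.04/0.09) = -0.04680
  0.01·log₂(0.01/0.44) = -0.05459
  0.03·log₂(0.03/0.24) = -0.09000
D(P‖Q) = 1.7123 bits.

1.7123 bits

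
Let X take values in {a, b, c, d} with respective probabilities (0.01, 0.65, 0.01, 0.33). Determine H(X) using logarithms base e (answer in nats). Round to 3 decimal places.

H(X) = −Σ p·ln p.
  −(0.01)·ln(0.01) = 0.0461
  −(0.65)·ln(0.65) = 0.2800
  −(0.01)·ln(0.01) = 0.0461
  −(0.33)·ln(0.33) = 0.3659
Sum: 0.0461 + 0.2800 + 0.0461 + 0.3659 = 0.738 nats.

0.738 nats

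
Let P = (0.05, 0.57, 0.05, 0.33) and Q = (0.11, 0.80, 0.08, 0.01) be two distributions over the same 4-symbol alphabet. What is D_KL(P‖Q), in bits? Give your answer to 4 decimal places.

1.2951 bits

D(P‖Q) = Σ p·log₂(p/q).
  0.05·log₂(0.05/0.11) = -0.05688
  0.57·log₂(0.57/0.80) = -0.27875
  0.05·log₂(0.05/0.08) = -0.03390
  0.33·log₂(0.33/0.01) = 1.66465
D(P‖Q) = 1.2951 bits.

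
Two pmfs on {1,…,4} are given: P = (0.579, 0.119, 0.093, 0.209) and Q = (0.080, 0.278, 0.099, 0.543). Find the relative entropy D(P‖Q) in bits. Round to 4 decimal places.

D(P‖Q) = Σ p·log₂(p/q).
  0.579·log₂(0.579/0.080) = 1.65333
  0.119·log₂(0.119/0.278) = -0.14567
  0.093·log₂(0.093/0.099) = -0.00839
  0.209·log₂(0.209/0.543) = -0.28789
D(P‖Q) = 1.2114 bits.

1.2114 bits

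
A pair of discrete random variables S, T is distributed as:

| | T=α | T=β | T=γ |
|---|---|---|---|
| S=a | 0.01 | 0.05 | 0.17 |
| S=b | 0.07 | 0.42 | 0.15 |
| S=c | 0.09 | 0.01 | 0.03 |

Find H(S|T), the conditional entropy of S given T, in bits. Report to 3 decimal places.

0.980 bits

Chain rule: H(S|T) = H(S,T) − H(T).
Marginals: p(S) = (0.2300, 0.6400, 0.1300), p(T) = (0.1700, 0.4800, 0.3500).
H(S,T) = 2.4527 bits; H(T) = 1.4730 bits.
H(S|T) = 2.4527 − 1.4730 = 0.980 bits.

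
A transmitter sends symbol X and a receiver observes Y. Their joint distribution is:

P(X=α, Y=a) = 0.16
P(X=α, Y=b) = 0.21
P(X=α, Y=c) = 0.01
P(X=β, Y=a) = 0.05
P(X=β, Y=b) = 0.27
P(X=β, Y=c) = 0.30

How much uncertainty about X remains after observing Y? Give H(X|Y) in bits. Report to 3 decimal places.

0.705 bits

Chain rule: H(X|Y) = H(X,Y) − H(Y).
Marginals: p(X) = (0.3800, 0.6200), p(Y) = (0.2100, 0.4800, 0.3100).
H(X,Y) = 2.2095 bits; H(Y) = 1.5049 bits.
H(X|Y) = 2.2095 − 1.5049 = 0.705 bits.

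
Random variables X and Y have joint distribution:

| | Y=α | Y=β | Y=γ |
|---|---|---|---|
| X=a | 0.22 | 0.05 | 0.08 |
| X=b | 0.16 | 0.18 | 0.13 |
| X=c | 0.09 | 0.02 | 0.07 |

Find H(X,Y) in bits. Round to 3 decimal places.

2.933 bits

H(X,Y) = −Σ p(x,y)·log₂ p(x,y) over all 9 cells.
  cell (a,α): −0.22·log₂0.22 = 0.4806
  cell (a,β): −0.05·log₂0.05 = 0.2161
  cell (a,γ): −0.08·log₂0.08 = 0.2915
  cell (b,α): −0.16·log₂0.16 = 0.4230
  cell (b,β): −0.18·log₂0.18 = 0.4453
  cell (b,γ): −0.13·log₂0.13 = 0.3826
  cell (c,α): −0.09·log₂0.09 = 0.3127
  cell (c,β): −0.02·log₂0.02 = 0.1129
  cell (c,γ): −0.07·log₂0.07 = 0.2686
Sum = 2.933 bits.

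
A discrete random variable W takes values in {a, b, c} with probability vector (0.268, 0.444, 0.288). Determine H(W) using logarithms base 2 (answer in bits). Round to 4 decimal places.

H(W) = −Σ p·log₂ p.
  −(0.268)·log₂(0.268) = 0.50912
  −(0.444)·log₂(0.444) = 0.52009
  −(0.288)·log₂(0.288) = 0.51721
Sum: 0.50912 + 0.52009 + 0.51721 = 1.5464 bits.

1.5464 bits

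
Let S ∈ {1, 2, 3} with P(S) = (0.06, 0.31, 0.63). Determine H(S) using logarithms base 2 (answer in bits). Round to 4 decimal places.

H(S) = −Σ p·log₂ p.
  −(0.06)·log₂(0.06) = 0.24353
  −(0.31)·log₂(0.31) = 0.52379
  −(0.63)·log₂(0.63) = 0.41994
Sum: 0.24353 + 0.52379 + 0.41994 = 1.1873 bits.

1.1873 bits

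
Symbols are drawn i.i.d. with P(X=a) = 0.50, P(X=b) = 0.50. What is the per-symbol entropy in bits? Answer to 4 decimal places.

1.0000 bits

H(X) = −Σ p·log₂ p.
  −(0.50)·log₂(0.50) = 0.50000
  −(0.50)·log₂(0.50) = 0.50000
Sum: 0.50000 + 0.50000 = 1.0000 bits.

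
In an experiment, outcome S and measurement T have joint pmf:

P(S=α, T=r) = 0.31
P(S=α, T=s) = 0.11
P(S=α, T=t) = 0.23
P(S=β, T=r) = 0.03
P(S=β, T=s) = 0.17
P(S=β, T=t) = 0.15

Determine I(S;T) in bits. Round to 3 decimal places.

0.149 bits

Marginals: p(S) = (0.6500, 0.3500), p(T) = (0.3400, 0.2800, 0.3800).
I(S;T) = Σ p(x,y)·log₂[p(x,y)/(p(x)p(y))].
  (α,r): 0.31·log₂(1.4027) = 0.1513
  (α,s): 0.11·log₂(0.6044) = -0.0799
  (α,t): 0.23·log₂(0.9312) = -0.0237
  (β,r): 0.03·log₂(0.2521) = -0.0596
  (β,s): 0.17·log₂(1.7347) = 0.1351
  (β,t): 0.15·log₂(1.1278) = 0.0260
Sum = 0.149 bits.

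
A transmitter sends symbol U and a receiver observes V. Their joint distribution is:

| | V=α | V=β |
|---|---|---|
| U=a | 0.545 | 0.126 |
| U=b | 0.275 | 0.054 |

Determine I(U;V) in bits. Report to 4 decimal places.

Marginals: p(U) = (0.6710, 0.3290), p(V) = (0.8200, 0.1800).
I(U;V) = H(U) + H(V) − H(U,V).
H(U) = 0.9139, H(V) = 0.6801, H(U,V) = 1.5934.
I(U;V) = 0.9139 + 0.6801 − 1.5934 = 0.0006 bits.

0.0006 bits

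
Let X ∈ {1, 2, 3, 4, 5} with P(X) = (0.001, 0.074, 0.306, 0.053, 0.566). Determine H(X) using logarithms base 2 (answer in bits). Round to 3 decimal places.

1.500 bits

H(X) = −Σ p·log₂ p.
  −(0.001)·log₂(0.001) = 0.0100
  −(0.074)·log₂(0.074) = 0.2780
  −(0.306)·log₂(0.306) = 0.5228
  −(0.053)·log₂(0.053) = 0.2246
  −(0.566)·log₂(0.566) = 0.4648
Sum: 0.0100 + 0.2780 + 0.5228 + 0.2246 + 0.4648 = 1.500 bits.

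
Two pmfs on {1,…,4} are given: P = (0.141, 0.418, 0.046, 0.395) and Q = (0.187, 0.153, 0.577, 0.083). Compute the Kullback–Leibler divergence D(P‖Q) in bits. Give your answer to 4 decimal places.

D(P‖Q) = Σ p·log₂(p/q).
  0.141·log₂(0.141/0.187) = -0.05744
  0.418·log₂(0.418/0.153) = 0.60609
  0.046·log₂(0.046/0.577) = -0.16785
  0.395·log₂(0.395/0.083) = 0.88901
D(P‖Q) = 1.2698 bits.

1.2698 bits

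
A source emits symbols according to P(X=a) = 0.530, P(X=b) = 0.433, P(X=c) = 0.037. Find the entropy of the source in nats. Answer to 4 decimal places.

H(X) = −Σ p·ln p.
  −(0.530)·ln(0.530) = 0.33649
  −(0.433)·ln(0.433) = 0.36243
  −(0.037)·ln(0.037) = 0.12198
Sum: 0.33649 + 0.36243 + 0.12198 = 0.8209 nats.

0.8209 nats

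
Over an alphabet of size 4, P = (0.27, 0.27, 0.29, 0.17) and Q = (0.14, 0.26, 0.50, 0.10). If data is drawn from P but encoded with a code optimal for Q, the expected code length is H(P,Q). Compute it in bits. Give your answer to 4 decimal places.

H(P,Q) = −Σ p·log₂ q.
  −0.27·log₂(0.14) = 0.76586
  −0.27·log₂(0.26) = 0.52472
  −0.29·log₂(0.50) = 0.29000
  −0.17·log₂(0.10) = 0.56473
H(P,Q) = 2.1453 bits.

2.1453 bits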